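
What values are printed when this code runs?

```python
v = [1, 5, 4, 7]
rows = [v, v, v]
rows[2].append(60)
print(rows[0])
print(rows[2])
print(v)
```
[1, 5, 4, 7, 60]
[1, 5, 4, 7, 60]
[1, 5, 4, 7, 60]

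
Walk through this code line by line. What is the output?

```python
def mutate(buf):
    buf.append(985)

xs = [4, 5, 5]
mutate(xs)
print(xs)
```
[4, 5, 5, 985]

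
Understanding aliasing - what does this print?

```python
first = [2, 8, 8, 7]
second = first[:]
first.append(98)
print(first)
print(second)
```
[2, 8, 8, 7, 98]
[2, 8, 8, 7]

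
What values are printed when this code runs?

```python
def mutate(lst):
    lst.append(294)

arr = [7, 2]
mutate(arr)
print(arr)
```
[7, 2, 294]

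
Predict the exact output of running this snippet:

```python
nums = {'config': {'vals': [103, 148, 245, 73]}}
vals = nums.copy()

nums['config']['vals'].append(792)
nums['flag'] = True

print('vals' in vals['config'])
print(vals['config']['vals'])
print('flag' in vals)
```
True
[103, 148, 245, 73, 792]
False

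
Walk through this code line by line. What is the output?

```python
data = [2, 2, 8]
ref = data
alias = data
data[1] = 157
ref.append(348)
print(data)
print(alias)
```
[2, 157, 8, 348]
[2, 157, 8, 348]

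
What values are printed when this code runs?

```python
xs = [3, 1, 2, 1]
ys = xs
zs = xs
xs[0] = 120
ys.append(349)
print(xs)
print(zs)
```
[120, 1, 2, 1, 349]
[120, 1, 2, 1, 349]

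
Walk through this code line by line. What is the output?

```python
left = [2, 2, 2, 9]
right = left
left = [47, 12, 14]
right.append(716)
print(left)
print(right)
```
[47, 12, 14]
[2, 2, 2, 9, 716]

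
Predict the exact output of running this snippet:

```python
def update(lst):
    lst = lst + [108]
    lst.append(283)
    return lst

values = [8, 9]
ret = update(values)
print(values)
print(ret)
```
[8, 9]
[8, 9, 108, 283]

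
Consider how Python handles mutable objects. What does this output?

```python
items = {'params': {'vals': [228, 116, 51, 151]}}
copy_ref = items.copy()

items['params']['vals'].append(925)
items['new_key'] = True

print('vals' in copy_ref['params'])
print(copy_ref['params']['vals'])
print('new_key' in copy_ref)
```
True
[228, 116, 51, 151, 925]
False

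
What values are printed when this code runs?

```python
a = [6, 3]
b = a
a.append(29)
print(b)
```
[6, 3, 29]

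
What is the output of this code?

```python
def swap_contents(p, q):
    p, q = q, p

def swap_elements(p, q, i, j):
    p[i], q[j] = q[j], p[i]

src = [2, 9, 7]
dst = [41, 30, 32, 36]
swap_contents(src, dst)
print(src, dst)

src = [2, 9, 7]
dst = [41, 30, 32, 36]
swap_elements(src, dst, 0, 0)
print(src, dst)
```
[2, 9, 7] [41, 30, 32, 36]
[41, 9, 7] [2, 30, 32, 36]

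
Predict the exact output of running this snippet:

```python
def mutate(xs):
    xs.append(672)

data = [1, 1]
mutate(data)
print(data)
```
[1, 1, 672]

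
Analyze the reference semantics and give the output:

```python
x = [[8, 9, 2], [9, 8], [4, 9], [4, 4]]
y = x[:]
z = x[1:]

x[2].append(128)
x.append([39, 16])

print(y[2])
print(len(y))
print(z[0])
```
[4, 9, 128]
4
[9, 8]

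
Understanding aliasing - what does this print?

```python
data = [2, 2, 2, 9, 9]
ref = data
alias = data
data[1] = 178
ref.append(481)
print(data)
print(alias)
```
[2, 178, 2, 9, 9, 481]
[2, 178, 2, 9, 9, 481]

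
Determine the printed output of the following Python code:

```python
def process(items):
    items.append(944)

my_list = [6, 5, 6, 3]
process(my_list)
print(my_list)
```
[6, 5, 6, 3, 944]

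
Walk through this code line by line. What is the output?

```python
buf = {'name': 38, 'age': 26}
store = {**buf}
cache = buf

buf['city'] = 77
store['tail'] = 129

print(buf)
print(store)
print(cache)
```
{'name': 38, 'age': 26, 'city': 77}
{'name': 38, 'age': 26, 'tail': 129}
{'name': 38, 'age': 26, 'city': 77}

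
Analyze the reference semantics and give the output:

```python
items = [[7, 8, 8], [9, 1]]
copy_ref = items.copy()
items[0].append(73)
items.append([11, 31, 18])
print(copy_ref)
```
[[7, 8, 8, 73], [9, 1]]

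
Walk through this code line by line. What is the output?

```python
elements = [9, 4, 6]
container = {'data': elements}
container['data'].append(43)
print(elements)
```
[9, 4, 6, 43]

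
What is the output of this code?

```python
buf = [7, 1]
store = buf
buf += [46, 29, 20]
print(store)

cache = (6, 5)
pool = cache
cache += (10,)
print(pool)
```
[7, 1, 46, 29, 20]
(6, 5)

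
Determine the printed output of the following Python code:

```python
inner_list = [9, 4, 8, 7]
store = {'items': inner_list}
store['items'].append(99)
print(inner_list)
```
[9, 4, 8, 7, 99]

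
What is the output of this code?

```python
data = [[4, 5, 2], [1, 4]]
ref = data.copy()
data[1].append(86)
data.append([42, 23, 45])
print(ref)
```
[[4, 5, 2], [1, 4, 86]]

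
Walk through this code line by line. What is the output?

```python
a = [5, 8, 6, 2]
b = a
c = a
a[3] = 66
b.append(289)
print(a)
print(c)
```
[5, 8, 6, 66, 289]
[5, 8, 6, 66, 289]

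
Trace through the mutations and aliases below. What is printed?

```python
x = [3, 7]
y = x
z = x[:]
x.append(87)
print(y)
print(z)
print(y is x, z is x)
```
[3, 7, 87]
[3, 7]
True False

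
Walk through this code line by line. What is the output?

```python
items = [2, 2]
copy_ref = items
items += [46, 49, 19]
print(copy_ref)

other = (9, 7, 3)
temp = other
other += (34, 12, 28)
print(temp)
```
[2, 2, 46, 49, 19]
(9, 7, 3)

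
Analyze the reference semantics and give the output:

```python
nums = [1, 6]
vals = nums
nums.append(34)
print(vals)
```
[1, 6, 34]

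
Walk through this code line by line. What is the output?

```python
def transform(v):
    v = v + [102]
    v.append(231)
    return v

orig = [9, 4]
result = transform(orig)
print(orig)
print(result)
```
[9, 4]
[9, 4, 102, 231]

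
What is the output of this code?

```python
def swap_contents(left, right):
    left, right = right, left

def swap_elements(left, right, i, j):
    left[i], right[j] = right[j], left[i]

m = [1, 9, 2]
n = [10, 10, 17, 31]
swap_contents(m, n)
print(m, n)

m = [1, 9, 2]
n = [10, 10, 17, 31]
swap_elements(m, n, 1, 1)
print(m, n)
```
[1, 9, 2] [10, 10, 17, 31]
[1, 10, 2] [10, 9, 17, 31]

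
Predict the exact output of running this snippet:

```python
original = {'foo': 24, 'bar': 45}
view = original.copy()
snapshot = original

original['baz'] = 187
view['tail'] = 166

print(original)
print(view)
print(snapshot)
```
{'foo': 24, 'bar': 45, 'baz': 187}
{'foo': 24, 'bar': 45, 'tail': 166}
{'foo': 24, 'bar': 45, 'baz': 187}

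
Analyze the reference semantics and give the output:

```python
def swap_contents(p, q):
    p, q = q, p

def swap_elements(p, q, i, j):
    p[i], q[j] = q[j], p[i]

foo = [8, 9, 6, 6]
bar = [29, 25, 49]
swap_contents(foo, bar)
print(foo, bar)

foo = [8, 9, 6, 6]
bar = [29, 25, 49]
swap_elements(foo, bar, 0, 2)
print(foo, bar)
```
[8, 9, 6, 6] [29, 25, 49]
[49, 9, 6, 6] [29, 25, 8]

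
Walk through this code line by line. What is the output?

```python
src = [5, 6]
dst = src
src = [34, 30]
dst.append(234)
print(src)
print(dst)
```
[34, 30]
[5, 6, 234]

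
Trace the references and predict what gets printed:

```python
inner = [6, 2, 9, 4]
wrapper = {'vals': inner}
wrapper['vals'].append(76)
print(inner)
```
[6, 2, 9, 4, 76]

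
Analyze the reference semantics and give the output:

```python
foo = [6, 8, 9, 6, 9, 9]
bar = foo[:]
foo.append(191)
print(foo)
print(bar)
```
[6, 8, 9, 6, 9, 9, 191]
[6, 8, 9, 6, 9, 9]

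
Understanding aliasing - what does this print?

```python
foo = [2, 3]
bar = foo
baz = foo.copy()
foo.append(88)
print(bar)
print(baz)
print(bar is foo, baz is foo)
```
[2, 3, 88]
[2, 3]
True False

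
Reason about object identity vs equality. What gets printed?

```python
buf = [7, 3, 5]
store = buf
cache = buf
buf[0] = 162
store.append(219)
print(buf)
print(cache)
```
[162, 3, 5, 219]
[162, 3, 5, 219]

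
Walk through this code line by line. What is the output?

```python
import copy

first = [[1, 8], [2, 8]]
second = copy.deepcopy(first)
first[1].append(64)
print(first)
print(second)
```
[[1, 8], [2, 8, 64]]
[[1, 8], [2, 8]]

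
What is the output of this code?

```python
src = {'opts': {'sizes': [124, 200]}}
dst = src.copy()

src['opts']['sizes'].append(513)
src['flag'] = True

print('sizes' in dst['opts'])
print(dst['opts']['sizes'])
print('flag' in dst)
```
True
[124, 200, 513]
False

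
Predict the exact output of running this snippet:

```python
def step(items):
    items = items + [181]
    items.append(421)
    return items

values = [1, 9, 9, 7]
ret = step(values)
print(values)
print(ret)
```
[1, 9, 9, 7]
[1, 9, 9, 7, 181, 421]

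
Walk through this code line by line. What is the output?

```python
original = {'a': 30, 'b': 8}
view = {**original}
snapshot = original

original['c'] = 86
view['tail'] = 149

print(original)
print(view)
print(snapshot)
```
{'a': 30, 'b': 8, 'c': 86}
{'a': 30, 'b': 8, 'tail': 149}
{'a': 30, 'b': 8, 'c': 86}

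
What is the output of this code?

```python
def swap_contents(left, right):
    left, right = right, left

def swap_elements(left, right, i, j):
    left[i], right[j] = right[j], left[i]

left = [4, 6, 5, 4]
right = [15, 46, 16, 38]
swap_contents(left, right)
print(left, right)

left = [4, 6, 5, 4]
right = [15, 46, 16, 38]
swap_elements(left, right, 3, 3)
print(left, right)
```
[4, 6, 5, 4] [15, 46, 16, 38]
[4, 6, 5, 38] [15, 46, 16, 4]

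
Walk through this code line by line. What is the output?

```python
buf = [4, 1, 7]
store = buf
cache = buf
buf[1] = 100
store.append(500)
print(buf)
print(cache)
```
[4, 100, 7, 500]
[4, 100, 7, 500]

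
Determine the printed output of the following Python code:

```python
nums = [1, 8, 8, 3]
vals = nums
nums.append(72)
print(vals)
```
[1, 8, 8, 3, 72]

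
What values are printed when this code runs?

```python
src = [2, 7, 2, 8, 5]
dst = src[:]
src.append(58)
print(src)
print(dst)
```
[2, 7, 2, 8, 5, 58]
[2, 7, 2, 8, 5]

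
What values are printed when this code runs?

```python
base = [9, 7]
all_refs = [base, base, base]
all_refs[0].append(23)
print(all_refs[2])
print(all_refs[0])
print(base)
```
[9, 7, 23]
[9, 7, 23]
[9, 7, 23]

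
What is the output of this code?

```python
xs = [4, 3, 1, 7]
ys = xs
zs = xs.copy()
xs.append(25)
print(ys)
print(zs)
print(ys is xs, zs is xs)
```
[4, 3, 1, 7, 25]
[4, 3, 1, 7]
True False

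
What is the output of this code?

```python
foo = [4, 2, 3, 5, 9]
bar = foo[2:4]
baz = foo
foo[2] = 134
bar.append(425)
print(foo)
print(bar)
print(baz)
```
[4, 2, 134, 5, 9]
[3, 5, 425]
[4, 2, 134, 5, 9]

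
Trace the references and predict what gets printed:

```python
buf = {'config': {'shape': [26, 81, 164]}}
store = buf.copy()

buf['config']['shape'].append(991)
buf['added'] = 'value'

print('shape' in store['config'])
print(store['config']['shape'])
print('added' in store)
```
True
[26, 81, 164, 991]
False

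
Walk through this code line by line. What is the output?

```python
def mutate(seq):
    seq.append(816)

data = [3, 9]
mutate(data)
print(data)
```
[3, 9, 816]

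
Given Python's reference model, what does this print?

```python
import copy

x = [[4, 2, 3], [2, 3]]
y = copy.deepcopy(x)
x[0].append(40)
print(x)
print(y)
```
[[4, 2, 3, 40], [2, 3]]
[[4, 2, 3], [2, 3]]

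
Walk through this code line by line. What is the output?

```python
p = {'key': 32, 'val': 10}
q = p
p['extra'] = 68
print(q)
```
{'key': 32, 'val': 10, 'extra': 68}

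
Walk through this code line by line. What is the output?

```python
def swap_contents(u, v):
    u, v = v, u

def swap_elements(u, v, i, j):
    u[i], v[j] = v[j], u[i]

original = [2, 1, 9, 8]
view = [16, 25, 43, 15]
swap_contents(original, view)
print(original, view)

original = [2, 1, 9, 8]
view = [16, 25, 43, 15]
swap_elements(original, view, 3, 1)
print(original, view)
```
[2, 1, 9, 8] [16, 25, 43, 15]
[2, 1, 9, 25] [16, 8, 43, 15]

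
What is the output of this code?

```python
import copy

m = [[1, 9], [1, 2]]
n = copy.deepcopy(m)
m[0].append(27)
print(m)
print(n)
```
[[1, 9, 27], [1, 2]]
[[1, 9], [1, 2]]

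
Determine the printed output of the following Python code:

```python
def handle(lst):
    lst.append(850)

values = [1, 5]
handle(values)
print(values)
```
[1, 5, 850]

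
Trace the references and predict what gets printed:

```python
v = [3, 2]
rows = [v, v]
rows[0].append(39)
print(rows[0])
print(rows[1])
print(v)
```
[3, 2, 39]
[3, 2, 39]
[3, 2, 39]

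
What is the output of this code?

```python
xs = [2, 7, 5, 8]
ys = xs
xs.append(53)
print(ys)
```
[2, 7, 5, 8, 53]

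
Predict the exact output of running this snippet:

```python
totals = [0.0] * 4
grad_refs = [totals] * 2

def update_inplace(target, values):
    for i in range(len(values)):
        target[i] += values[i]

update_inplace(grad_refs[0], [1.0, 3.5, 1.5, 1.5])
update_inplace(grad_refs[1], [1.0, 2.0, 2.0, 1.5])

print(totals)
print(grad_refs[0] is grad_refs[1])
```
[2.0, 5.5, 3.5, 3.0]
True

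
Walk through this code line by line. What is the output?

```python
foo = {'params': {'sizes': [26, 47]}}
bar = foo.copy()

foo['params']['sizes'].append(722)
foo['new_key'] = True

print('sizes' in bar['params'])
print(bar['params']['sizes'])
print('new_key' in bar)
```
True
[26, 47, 722]
False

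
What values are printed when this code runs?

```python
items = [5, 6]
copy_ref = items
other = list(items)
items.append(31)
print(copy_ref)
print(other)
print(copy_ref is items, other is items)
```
[5, 6, 31]
[5, 6]
True False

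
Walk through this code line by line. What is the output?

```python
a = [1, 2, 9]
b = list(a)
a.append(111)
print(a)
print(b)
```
[1, 2, 9, 111]
[1, 2, 9]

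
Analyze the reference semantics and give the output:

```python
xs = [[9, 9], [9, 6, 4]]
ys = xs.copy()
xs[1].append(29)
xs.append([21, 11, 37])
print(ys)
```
[[9, 9], [9, 6, 4, 29]]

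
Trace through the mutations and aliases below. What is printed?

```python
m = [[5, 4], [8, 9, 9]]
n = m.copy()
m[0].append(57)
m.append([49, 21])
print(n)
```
[[5, 4, 57], [8, 9, 9]]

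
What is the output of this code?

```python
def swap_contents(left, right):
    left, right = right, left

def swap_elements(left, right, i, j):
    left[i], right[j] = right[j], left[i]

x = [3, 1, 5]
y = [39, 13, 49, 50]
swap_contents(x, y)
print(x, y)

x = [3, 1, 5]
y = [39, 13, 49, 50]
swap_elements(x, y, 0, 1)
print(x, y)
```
[3, 1, 5] [39, 13, 49, 50]
[13, 1, 5] [39, 3, 49, 50]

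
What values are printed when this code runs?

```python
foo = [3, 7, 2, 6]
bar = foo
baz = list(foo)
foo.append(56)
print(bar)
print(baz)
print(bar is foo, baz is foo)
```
[3, 7, 2, 6, 56]
[3, 7, 2, 6]
True False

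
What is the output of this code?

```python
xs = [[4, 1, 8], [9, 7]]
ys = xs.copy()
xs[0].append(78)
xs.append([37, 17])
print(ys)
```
[[4, 1, 8, 78], [9, 7]]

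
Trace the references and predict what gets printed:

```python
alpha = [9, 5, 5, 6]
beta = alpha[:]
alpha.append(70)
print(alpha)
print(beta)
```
[9, 5, 5, 6, 70]
[9, 5, 5, 6]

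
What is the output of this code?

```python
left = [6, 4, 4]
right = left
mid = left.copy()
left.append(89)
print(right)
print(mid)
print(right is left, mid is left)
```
[6, 4, 4, 89]
[6, 4, 4]
True False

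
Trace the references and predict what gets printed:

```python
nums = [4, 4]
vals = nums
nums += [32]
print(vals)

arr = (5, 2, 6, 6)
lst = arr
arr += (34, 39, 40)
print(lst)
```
[4, 4, 32]
(5, 2, 6, 6)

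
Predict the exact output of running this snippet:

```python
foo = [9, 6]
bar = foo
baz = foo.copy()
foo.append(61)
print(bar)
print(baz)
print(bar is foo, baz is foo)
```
[9, 6, 61]
[9, 6]
True False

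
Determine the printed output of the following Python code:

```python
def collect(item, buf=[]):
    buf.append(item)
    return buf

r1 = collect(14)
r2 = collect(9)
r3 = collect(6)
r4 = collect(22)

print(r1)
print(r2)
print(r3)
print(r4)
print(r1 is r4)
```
[14, 9, 6, 22]
[14, 9, 6, 22]
[14, 9, 6, 22]
[14, 9, 6, 22]
True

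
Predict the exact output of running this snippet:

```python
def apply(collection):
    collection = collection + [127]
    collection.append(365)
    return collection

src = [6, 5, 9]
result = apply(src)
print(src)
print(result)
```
[6, 5, 9]
[6, 5, 9, 127, 365]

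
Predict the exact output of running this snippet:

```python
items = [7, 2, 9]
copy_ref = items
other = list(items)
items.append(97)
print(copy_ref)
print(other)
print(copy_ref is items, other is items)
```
[7, 2, 9, 97]
[7, 2, 9]
True False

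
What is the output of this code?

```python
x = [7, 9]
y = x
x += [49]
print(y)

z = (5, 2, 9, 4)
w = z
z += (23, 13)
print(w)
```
[7, 9, 49]
(5, 2, 9, 4)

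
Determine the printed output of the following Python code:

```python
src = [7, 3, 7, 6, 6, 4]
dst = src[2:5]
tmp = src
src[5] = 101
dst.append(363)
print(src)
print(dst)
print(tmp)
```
[7, 3, 7, 6, 6, 101]
[7, 6, 6, 363]
[7, 3, 7, 6, 6, 101]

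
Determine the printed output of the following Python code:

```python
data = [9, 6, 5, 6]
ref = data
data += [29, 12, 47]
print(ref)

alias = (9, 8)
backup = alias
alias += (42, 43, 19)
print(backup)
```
[9, 6, 5, 6, 29, 12, 47]
(9, 8)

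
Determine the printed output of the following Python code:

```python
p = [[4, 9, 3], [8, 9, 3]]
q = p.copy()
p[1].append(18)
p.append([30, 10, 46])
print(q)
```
[[4, 9, 3], [8, 9, 3, 18]]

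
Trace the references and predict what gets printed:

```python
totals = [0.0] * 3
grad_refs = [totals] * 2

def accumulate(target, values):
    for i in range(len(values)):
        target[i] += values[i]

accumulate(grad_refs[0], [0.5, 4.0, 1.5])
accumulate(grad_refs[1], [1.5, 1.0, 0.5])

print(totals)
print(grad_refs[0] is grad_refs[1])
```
[2.0, 5.0, 2.0]
True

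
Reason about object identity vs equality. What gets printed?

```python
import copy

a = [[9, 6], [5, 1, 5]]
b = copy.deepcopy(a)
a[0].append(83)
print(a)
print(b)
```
[[9, 6, 83], [5, 1, 5]]
[[9, 6], [5, 1, 5]]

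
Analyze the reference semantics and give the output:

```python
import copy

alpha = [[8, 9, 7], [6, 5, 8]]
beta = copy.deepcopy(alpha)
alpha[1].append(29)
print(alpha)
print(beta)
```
[[8, 9, 7], [6, 5, 8, 29]]
[[8, 9, 7], [6, 5, 8]]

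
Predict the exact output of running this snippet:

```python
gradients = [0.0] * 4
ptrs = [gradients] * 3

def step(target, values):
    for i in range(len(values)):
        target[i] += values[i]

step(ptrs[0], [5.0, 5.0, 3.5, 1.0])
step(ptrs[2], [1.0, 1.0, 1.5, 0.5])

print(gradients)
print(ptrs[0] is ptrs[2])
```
[6.0, 6.0, 5.0, 1.5]
True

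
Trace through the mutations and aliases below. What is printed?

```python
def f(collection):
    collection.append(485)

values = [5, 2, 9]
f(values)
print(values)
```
[5, 2, 9, 485]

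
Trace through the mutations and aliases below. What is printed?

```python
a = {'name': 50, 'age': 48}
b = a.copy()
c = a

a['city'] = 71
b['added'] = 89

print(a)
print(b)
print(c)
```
{'name': 50, 'age': 48, 'city': 71}
{'name': 50, 'age': 48, 'added': 89}
{'name': 50, 'age': 48, 'city': 71}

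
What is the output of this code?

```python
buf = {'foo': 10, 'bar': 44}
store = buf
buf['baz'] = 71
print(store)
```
{'foo': 10, 'bar': 44, 'baz': 71}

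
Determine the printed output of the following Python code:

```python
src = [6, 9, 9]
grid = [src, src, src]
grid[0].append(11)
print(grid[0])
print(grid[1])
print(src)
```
[6, 9, 9, 11]
[6, 9, 9, 11]
[6, 9, 9, 11]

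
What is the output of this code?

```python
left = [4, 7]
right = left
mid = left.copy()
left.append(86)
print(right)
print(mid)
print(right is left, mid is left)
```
[4, 7, 86]
[4, 7]
True False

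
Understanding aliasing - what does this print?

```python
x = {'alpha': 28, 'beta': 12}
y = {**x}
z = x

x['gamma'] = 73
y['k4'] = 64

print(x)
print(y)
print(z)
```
{'alpha': 28, 'beta': 12, 'gamma': 73}
{'alpha': 28, 'beta': 12, 'k4': 64}
{'alpha': 28, 'beta': 12, 'gamma': 73}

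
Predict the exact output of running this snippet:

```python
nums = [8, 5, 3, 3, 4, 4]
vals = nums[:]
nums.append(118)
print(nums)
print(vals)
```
[8, 5, 3, 3, 4, 4, 118]
[8, 5, 3, 3, 4, 4]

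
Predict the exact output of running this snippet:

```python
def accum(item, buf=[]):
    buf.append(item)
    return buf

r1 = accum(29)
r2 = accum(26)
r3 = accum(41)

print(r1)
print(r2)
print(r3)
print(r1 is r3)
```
[29, 26, 41]
[29, 26, 41]
[29, 26, 41]
True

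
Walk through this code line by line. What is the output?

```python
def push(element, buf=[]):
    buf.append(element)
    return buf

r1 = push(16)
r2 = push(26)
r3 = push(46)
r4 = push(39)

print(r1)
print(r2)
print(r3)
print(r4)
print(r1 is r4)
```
[16, 26, 46, 39]
[16, 26, 46, 39]
[16, 26, 46, 39]
[16, 26, 46, 39]
True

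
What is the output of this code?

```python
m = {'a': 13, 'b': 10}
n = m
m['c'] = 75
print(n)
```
{'a': 13, 'b': 10, 'c': 75}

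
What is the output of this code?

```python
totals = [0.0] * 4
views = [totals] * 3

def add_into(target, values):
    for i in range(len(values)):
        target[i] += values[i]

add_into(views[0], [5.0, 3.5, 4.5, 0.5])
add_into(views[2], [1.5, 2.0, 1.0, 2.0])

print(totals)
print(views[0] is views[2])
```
[6.5, 5.5, 5.5, 2.5]
True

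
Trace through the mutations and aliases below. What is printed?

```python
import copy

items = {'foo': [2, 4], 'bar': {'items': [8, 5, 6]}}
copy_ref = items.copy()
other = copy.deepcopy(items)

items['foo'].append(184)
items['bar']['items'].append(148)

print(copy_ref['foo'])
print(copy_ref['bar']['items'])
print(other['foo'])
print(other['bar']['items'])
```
[2, 4, 184]
[8, 5, 6, 148]
[2, 4]
[8, 5, 6]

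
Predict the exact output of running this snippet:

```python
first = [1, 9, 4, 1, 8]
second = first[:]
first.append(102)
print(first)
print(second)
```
[1, 9, 4, 1, 8, 102]
[1, 9, 4, 1, 8]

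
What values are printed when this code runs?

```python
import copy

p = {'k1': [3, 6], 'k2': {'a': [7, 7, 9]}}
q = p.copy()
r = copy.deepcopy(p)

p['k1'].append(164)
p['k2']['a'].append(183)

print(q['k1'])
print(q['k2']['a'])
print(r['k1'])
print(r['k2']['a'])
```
[3, 6, 164]
[7, 7, 9, 183]
[3, 6]
[7, 7, 9]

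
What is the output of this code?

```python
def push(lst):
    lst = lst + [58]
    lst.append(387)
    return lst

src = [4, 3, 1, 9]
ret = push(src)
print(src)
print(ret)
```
[4, 3, 1, 9]
[4, 3, 1, 9, 58, 387]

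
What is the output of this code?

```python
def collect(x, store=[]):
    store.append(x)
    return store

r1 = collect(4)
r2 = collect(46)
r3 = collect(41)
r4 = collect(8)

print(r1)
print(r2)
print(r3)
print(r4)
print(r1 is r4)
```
[4, 46, 41, 8]
[4, 46, 41, 8]
[4, 46, 41, 8]
[4, 46, 41, 8]
True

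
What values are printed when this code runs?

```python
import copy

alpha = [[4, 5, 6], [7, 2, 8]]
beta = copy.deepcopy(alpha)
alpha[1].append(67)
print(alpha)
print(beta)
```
[[4, 5, 6], [7, 2, 8, 67]]
[[4, 5, 6], [7, 2, 8]]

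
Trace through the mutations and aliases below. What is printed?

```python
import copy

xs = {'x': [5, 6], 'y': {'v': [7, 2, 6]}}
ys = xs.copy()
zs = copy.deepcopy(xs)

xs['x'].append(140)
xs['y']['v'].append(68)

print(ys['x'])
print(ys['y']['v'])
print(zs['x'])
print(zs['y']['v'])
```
[5, 6, 140]
[7, 2, 6, 68]
[5, 6]
[7, 2, 6]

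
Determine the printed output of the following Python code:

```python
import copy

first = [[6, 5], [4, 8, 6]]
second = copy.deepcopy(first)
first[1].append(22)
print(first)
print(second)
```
[[6, 5], [4, 8, 6, 22]]
[[6, 5], [4, 8, 6]]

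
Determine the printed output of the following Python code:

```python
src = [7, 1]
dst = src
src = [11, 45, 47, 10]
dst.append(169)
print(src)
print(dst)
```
[11, 45, 47, 10]
[7, 1, 169]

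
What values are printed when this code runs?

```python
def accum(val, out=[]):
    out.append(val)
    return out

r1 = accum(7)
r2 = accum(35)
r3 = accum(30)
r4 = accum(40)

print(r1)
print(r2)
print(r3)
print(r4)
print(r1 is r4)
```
[7, 35, 30, 40]
[7, 35, 30, 40]
[7, 35, 30, 40]
[7, 35, 30, 40]
True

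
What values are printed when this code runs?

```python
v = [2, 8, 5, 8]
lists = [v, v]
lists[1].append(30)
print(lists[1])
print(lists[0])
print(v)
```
[2, 8, 5, 8, 30]
[2, 8, 5, 8, 30]
[2, 8, 5, 8, 30]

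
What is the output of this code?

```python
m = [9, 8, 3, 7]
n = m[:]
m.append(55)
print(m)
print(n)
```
[9, 8, 3, 7, 55]
[9, 8, 3, 7]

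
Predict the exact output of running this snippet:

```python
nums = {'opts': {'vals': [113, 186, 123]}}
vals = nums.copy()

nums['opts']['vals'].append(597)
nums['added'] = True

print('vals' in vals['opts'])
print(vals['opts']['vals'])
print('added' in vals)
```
True
[113, 186, 123, 597]
False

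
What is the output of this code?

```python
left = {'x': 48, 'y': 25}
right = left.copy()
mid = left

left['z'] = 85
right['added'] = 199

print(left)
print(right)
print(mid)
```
{'x': 48, 'y': 25, 'z': 85}
{'x': 48, 'y': 25, 'added': 199}
{'x': 48, 'y': 25, 'z': 85}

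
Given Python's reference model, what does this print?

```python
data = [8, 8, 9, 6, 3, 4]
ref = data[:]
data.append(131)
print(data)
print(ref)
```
[8, 8, 9, 6, 3, 4, 131]
[8, 8, 9, 6, 3, 4]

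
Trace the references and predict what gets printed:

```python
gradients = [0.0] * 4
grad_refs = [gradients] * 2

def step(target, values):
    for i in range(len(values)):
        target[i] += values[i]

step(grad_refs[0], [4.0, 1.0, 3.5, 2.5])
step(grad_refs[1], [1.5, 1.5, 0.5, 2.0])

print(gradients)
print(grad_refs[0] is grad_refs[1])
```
[5.5, 2.5, 4.0, 4.5]
True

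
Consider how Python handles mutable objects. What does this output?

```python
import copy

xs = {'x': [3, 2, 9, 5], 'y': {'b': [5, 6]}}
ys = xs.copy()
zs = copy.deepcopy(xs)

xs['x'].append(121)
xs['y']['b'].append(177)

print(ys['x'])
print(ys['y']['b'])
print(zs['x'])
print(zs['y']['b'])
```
[3, 2, 9, 5, 121]
[5, 6, 177]
[3, 2, 9, 5]
[5, 6]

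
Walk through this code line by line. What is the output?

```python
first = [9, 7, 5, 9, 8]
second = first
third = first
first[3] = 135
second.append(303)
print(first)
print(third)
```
[9, 7, 5, 135, 8, 303]
[9, 7, 5, 135, 8, 303]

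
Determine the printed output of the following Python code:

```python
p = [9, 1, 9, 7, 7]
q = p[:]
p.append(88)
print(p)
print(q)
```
[9, 1, 9, 7, 7, 88]
[9, 1, 9, 7, 7]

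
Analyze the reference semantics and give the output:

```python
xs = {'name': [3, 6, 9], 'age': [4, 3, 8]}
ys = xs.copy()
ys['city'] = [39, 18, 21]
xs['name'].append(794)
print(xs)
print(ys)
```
{'name': [3, 6, 9, 794], 'age': [4, 3, 8]}
{'name': [3, 6, 9, 794], 'age': [4, 3, 8], 'city': [39, 18, 21]}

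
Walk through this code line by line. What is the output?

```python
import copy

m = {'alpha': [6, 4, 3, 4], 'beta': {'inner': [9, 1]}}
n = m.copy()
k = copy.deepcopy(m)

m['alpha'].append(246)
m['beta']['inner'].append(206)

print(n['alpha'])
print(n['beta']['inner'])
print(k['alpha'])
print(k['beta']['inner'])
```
[6, 4, 3, 4, 246]
[9, 1, 206]
[6, 4, 3, 4]
[9, 1]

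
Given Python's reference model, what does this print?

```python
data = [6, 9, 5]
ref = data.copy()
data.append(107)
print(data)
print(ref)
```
[6, 9, 5, 107]
[6, 9, 5]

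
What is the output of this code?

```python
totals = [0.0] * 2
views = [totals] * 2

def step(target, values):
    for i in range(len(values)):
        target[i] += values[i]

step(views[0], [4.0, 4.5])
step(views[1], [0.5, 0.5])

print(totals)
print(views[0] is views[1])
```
[4.5, 5.0]
True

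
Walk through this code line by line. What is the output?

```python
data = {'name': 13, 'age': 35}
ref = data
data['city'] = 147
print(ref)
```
{'name': 13, 'age': 35, 'city': 147}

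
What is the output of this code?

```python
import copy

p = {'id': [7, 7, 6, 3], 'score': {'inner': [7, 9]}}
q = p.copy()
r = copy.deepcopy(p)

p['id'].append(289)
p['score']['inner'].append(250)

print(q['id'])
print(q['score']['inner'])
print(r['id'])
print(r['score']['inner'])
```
[7, 7, 6, 3, 289]
[7, 9, 250]
[7, 7, 6, 3]
[7, 9]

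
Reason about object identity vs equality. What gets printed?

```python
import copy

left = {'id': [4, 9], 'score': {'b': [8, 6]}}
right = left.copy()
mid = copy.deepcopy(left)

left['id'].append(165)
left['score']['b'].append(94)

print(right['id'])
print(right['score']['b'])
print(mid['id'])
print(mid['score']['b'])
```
[4, 9, 165]
[8, 6, 94]
[4, 9]
[8, 6]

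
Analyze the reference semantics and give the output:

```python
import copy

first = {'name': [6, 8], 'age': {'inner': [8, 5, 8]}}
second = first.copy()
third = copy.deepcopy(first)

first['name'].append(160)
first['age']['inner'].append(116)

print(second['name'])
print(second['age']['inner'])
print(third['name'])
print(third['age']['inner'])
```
[6, 8, 160]
[8, 5, 8, 116]
[6, 8]
[8, 5, 8]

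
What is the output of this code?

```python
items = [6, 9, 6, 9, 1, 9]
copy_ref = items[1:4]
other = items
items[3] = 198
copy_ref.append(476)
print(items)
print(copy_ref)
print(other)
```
[6, 9, 6, 198, 1, 9]
[9, 6, 9, 476]
[6, 9, 6, 198, 1, 9]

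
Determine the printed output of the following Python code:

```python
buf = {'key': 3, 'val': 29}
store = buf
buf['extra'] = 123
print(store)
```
{'key': 3, 'val': 29, 'extra': 123}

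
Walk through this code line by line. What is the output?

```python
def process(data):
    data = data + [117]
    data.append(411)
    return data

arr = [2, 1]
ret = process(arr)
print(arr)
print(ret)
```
[2, 1]
[2, 1, 117, 411]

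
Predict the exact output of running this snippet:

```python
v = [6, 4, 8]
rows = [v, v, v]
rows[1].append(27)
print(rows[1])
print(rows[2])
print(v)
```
[6, 4, 8, 27]
[6, 4, 8, 27]
[6, 4, 8, 27]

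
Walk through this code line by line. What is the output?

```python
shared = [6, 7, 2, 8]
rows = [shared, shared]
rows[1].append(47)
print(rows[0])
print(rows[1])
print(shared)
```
[6, 7, 2, 8, 47]
[6, 7, 2, 8, 47]
[6, 7, 2, 8, 47]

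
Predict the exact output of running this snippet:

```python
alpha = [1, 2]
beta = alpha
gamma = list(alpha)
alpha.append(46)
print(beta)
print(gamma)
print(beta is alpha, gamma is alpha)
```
[1, 2, 46]
[1, 2]
True False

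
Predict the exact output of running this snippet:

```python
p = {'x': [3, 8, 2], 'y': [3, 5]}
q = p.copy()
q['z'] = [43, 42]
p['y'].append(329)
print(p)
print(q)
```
{'x': [3, 8, 2], 'y': [3, 5, 329]}
{'x': [3, 8, 2], 'y': [3, 5, 329], 'z': [43, 42]}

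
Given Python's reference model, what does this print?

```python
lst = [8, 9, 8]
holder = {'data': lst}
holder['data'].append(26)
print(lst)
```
[8, 9, 8, 26]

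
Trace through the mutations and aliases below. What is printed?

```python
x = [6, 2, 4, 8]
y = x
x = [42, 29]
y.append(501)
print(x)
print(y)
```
[42, 29]
[6, 2, 4, 8, 501]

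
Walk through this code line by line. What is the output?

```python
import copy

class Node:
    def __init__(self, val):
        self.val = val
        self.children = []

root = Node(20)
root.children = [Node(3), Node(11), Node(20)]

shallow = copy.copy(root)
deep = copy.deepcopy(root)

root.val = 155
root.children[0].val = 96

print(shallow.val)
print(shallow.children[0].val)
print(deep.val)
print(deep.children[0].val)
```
20
96
20
3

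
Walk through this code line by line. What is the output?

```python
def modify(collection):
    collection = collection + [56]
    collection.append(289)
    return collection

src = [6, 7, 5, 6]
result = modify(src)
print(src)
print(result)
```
[6, 7, 5, 6]
[6, 7, 5, 6, 56, 289]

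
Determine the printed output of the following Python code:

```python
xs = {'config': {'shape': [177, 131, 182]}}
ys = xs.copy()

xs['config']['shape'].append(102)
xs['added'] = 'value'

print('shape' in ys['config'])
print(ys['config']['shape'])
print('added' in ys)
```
True
[177, 131, 182, 102]
False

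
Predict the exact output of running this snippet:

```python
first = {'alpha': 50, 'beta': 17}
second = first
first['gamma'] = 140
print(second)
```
{'alpha': 50, 'beta': 17, 'gamma': 140}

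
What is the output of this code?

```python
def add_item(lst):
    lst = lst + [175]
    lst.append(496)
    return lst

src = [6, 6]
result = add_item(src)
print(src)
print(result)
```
[6, 6]
[6, 6, 175, 496]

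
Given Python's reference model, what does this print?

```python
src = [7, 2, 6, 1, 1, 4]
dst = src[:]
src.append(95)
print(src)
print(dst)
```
[7, 2, 6, 1, 1, 4, 95]
[7, 2, 6, 1, 1, 4]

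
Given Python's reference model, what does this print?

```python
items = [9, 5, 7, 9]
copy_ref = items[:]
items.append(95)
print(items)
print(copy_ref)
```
[9, 5, 7, 9, 95]
[9, 5, 7, 9]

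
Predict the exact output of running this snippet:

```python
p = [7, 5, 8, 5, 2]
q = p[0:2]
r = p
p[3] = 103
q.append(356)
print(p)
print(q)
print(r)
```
[7, 5, 8, 103, 2]
[7, 5, 356]
[7, 5, 8, 103, 2]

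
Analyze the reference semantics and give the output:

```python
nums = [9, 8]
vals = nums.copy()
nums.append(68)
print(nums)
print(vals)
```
[9, 8, 68]
[9, 8]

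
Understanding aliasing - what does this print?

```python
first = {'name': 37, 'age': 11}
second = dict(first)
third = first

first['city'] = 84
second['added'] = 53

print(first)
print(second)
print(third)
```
{'name': 37, 'age': 11, 'city': 84}
{'name': 37, 'age': 11, 'added': 53}
{'name': 37, 'age': 11, 'city': 84}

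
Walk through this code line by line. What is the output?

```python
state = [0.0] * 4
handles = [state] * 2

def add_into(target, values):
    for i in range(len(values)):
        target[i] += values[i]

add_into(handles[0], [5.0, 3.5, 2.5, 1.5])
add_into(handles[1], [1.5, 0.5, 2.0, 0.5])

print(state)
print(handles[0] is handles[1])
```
[6.5, 4.0, 4.5, 2.0]
True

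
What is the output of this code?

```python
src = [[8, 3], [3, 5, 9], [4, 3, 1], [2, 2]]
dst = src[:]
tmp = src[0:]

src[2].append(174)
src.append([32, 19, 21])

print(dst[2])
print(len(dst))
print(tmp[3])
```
[4, 3, 1, 174]
4
[2, 2]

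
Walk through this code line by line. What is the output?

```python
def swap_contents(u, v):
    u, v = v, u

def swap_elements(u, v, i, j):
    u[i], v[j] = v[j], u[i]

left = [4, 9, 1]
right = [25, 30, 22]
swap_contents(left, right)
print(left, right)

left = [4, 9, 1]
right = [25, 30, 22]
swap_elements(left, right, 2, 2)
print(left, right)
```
[4, 9, 1] [25, 30, 22]
[4, 9, 22] [25, 30, 1]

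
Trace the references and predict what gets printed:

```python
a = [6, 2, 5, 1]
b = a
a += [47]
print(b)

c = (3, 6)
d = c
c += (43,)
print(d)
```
[6, 2, 5, 1, 47]
(3, 6)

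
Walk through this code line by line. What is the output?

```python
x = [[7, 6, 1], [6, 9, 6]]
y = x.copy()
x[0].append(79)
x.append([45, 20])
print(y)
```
[[7, 6, 1, 79], [6, 9, 6]]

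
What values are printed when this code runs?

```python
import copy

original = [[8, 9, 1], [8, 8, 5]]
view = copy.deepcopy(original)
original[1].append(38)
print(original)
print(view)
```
[[8, 9, 1], [8, 8, 5, 38]]
[[8, 9, 1], [8, 8, 5]]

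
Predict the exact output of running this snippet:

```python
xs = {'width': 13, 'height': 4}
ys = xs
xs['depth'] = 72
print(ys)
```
{'width': 13, 'height': 4, 'depth': 72}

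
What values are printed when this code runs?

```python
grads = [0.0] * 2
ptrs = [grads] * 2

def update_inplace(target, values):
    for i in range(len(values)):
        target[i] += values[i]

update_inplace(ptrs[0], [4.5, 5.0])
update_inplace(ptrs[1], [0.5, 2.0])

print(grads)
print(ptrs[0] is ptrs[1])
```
[5.0, 7.0]
True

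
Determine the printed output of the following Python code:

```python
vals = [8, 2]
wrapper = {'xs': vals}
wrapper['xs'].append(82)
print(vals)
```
[8, 2, 82]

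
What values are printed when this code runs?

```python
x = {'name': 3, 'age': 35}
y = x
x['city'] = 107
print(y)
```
{'name': 3, 'age': 35, 'city': 107}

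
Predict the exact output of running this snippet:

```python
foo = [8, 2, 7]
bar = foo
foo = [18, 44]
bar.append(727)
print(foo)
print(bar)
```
[18, 44]
[8, 2, 7, 727]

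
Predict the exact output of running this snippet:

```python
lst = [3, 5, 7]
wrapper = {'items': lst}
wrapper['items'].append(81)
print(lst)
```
[3, 5, 7, 81]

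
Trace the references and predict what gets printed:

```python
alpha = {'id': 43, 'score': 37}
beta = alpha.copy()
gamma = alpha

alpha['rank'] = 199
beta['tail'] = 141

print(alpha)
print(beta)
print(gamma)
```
{'id': 43, 'score': 37, 'rank': 199}
{'id': 43, 'score': 37, 'tail': 141}
{'id': 43, 'score': 37, 'rank': 199}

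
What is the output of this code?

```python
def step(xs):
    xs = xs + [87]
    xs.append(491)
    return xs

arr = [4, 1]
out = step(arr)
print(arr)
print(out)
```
[4, 1]
[4, 1, 87, 491]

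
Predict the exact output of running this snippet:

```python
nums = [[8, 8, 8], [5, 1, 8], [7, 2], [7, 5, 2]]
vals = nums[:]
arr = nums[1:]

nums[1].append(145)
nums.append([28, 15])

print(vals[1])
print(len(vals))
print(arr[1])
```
[5, 1, 8, 145]
4
[7, 2]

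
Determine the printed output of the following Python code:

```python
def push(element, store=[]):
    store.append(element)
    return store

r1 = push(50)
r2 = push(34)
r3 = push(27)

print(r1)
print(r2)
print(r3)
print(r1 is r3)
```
[50, 34, 27]
[50, 34, 27]
[50, 34, 27]
True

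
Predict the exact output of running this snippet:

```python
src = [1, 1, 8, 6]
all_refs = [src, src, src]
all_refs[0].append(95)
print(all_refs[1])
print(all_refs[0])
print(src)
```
[1, 1, 8, 6, 95]
[1, 1, 8, 6, 95]
[1, 1, 8, 6, 95]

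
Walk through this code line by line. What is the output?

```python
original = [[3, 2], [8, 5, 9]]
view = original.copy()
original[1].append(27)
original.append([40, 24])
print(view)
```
[[3, 2], [8, 5, 9, 27]]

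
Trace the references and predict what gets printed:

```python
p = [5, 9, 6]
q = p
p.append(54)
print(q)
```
[5, 9, 6, 54]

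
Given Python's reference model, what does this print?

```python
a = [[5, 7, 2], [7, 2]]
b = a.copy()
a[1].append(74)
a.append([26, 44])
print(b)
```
[[5, 7, 2], [7, 2, 74]]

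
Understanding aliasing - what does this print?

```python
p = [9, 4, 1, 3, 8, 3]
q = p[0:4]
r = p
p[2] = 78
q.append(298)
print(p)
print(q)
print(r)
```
[9, 4, 78, 3, 8, 3]
[9, 4, 1, 3, 298]
[9, 4, 78, 3, 8, 3]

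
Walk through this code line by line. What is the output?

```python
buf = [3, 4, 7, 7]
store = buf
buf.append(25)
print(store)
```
[3, 4, 7, 7, 25]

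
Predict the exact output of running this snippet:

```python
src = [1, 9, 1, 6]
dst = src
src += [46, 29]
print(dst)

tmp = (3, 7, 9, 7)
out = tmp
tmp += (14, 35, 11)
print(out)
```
[1, 9, 1, 6, 46, 29]
(3, 7, 9, 7)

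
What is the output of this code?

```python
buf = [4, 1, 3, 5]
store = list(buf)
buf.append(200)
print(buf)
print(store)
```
[4, 1, 3, 5, 200]
[4, 1, 3, 5]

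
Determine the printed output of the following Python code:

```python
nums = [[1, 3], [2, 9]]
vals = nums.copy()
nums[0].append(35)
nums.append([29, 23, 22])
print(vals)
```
[[1, 3, 35], [2, 9]]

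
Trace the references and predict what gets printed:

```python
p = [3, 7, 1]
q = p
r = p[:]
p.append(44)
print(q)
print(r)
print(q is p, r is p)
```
[3, 7, 1, 44]
[3, 7, 1]
True False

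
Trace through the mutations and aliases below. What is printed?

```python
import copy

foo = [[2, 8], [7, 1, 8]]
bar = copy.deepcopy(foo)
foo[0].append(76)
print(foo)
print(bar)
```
[[2, 8, 76], [7, 1, 8]]
[[2, 8], [7, 1, 8]]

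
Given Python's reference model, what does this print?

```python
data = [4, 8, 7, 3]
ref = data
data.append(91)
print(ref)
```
[4, 8, 7, 3, 91]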